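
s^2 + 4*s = s*(s + 4)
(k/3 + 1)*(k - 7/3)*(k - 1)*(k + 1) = k^4/3 + 2*k^3/9 - 8*k^2/3 - 2*k/9 + 7/3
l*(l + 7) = l^2 + 7*l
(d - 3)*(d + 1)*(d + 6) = d^3 + 4*d^2 - 15*d - 18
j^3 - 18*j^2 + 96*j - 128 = (j - 8)^2*(j - 2)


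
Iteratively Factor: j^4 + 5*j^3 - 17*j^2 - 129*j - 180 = (j + 4)*(j^3 + j^2 - 21*j - 45) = (j + 3)*(j + 4)*(j^2 - 2*j - 15) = (j + 3)^2*(j + 4)*(j - 5)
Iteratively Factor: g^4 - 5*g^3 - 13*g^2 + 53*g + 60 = (g - 5)*(g^3 - 13*g - 12) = (g - 5)*(g - 4)*(g^2 + 4*g + 3) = (g - 5)*(g - 4)*(g + 1)*(g + 3)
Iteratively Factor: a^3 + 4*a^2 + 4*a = (a + 2)*(a^2 + 2*a) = (a + 2)^2*(a)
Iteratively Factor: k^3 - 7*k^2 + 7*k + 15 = (k + 1)*(k^2 - 8*k + 15) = (k - 3)*(k + 1)*(k - 5)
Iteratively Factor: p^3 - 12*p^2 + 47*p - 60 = (p - 4)*(p^2 - 8*p + 15) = (p - 4)*(p - 3)*(p - 5)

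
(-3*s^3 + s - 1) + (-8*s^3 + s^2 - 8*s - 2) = -11*s^3 + s^2 - 7*s - 3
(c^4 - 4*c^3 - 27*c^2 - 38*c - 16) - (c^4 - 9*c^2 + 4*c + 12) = -4*c^3 - 18*c^2 - 42*c - 28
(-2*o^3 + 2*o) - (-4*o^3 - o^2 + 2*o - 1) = 2*o^3 + o^2 + 1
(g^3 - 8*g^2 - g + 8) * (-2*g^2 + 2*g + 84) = -2*g^5 + 18*g^4 + 70*g^3 - 690*g^2 - 68*g + 672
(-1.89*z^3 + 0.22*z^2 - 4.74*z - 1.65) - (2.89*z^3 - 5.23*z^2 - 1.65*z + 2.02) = -4.78*z^3 + 5.45*z^2 - 3.09*z - 3.67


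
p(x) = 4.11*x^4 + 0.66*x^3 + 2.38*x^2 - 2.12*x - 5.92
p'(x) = 16.44*x^3 + 1.98*x^2 + 4.76*x - 2.12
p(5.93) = 5285.13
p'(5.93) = 3523.93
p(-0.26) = -5.20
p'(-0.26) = -3.51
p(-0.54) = -3.84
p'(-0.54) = -6.70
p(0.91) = -2.56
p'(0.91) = 16.24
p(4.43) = 1671.69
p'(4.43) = 1487.09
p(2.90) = 314.74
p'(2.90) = 429.29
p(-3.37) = 533.10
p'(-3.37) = -624.88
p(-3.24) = 456.41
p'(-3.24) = -555.92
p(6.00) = 5536.16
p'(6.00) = 3648.76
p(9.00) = 27614.63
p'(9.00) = 12185.86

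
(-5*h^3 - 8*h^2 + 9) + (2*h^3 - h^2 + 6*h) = -3*h^3 - 9*h^2 + 6*h + 9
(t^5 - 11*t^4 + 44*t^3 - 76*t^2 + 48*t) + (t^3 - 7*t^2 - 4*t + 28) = t^5 - 11*t^4 + 45*t^3 - 83*t^2 + 44*t + 28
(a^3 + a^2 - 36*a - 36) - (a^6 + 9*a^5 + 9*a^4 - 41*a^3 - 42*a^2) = -a^6 - 9*a^5 - 9*a^4 + 42*a^3 + 43*a^2 - 36*a - 36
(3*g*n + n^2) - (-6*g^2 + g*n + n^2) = 6*g^2 + 2*g*n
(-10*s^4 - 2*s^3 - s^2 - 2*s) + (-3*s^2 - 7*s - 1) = -10*s^4 - 2*s^3 - 4*s^2 - 9*s - 1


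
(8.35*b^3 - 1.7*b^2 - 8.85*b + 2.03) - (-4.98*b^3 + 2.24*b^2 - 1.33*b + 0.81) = 13.33*b^3 - 3.94*b^2 - 7.52*b + 1.22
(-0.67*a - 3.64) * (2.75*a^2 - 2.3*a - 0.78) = -1.8425*a^3 - 8.469*a^2 + 8.8946*a + 2.8392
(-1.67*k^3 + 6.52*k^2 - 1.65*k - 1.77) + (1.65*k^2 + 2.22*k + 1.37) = -1.67*k^3 + 8.17*k^2 + 0.57*k - 0.4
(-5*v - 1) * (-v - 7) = 5*v^2 + 36*v + 7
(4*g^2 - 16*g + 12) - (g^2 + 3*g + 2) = 3*g^2 - 19*g + 10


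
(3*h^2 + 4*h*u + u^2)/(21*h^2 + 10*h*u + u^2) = (h + u)/(7*h + u)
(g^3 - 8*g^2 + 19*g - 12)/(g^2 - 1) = (g^2 - 7*g + 12)/(g + 1)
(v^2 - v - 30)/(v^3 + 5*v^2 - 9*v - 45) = (v - 6)/(v^2 - 9)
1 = 1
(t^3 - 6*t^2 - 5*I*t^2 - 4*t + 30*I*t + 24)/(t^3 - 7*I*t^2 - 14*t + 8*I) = (t - 6)/(t - 2*I)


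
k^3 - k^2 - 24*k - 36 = (k - 6)*(k + 2)*(k + 3)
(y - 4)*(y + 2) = y^2 - 2*y - 8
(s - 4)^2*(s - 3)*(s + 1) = s^4 - 10*s^3 + 29*s^2 - 8*s - 48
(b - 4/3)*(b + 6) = b^2 + 14*b/3 - 8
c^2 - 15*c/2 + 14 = (c - 4)*(c - 7/2)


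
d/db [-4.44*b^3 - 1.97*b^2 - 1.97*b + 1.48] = -13.32*b^2 - 3.94*b - 1.97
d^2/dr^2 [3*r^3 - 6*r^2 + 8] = 18*r - 12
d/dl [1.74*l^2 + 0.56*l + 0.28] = 3.48*l + 0.56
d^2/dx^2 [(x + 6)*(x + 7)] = 2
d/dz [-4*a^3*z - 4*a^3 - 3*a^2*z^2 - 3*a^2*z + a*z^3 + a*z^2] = a*(-4*a^2 - 6*a*z - 3*a + 3*z^2 + 2*z)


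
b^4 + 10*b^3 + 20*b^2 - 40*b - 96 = (b - 2)*(b + 2)*(b + 4)*(b + 6)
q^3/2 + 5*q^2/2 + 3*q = q*(q/2 + 1)*(q + 3)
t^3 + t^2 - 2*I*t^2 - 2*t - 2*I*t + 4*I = (t - 1)*(t + 2)*(t - 2*I)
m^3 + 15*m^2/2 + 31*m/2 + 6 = (m + 1/2)*(m + 3)*(m + 4)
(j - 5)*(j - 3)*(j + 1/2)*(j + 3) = j^4 - 9*j^3/2 - 23*j^2/2 + 81*j/2 + 45/2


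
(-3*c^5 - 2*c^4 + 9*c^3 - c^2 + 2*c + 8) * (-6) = 18*c^5 + 12*c^4 - 54*c^3 + 6*c^2 - 12*c - 48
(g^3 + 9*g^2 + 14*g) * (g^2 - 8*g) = g^5 + g^4 - 58*g^3 - 112*g^2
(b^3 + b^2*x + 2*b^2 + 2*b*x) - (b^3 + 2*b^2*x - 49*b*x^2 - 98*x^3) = -b^2*x + 2*b^2 + 49*b*x^2 + 2*b*x + 98*x^3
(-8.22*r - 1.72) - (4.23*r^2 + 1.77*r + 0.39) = -4.23*r^2 - 9.99*r - 2.11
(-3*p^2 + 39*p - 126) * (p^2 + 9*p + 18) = -3*p^4 + 12*p^3 + 171*p^2 - 432*p - 2268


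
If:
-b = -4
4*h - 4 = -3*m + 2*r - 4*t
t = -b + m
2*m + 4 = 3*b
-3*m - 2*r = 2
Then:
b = 4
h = -11/2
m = 4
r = -7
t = 0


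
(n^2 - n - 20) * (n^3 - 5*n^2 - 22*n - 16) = n^5 - 6*n^4 - 37*n^3 + 106*n^2 + 456*n + 320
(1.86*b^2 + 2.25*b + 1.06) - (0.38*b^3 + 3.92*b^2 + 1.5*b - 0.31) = -0.38*b^3 - 2.06*b^2 + 0.75*b + 1.37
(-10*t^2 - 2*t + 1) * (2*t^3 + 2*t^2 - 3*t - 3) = -20*t^5 - 24*t^4 + 28*t^3 + 38*t^2 + 3*t - 3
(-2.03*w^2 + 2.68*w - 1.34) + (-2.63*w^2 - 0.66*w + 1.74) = -4.66*w^2 + 2.02*w + 0.4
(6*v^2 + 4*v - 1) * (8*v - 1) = 48*v^3 + 26*v^2 - 12*v + 1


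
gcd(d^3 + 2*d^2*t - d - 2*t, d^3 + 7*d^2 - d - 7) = d^2 - 1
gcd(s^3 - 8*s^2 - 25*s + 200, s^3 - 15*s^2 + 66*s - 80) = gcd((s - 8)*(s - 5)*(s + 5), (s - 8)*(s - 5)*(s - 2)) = s^2 - 13*s + 40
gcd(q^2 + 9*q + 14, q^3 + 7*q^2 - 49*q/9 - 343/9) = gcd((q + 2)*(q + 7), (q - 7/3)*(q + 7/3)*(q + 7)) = q + 7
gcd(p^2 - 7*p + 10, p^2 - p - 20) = p - 5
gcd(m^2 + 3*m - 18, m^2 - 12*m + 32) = 1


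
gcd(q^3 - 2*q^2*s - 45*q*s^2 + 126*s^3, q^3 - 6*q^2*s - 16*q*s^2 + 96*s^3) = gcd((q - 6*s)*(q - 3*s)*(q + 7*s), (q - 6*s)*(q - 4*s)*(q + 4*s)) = q - 6*s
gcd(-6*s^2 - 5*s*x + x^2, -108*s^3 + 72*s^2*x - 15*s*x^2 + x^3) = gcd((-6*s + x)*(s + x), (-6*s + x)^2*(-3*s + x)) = -6*s + x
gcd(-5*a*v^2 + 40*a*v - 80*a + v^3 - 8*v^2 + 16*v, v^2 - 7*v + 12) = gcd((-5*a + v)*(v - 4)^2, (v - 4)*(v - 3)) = v - 4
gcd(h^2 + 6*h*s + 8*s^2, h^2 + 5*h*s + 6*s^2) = h + 2*s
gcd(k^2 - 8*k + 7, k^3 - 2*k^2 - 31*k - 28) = k - 7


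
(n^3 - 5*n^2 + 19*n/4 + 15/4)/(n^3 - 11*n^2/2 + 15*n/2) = (n + 1/2)/n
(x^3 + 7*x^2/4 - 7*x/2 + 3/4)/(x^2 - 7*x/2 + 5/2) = (4*x^2 + 11*x - 3)/(2*(2*x - 5))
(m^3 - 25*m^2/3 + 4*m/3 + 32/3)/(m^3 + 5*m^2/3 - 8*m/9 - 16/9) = 3*(3*m^3 - 25*m^2 + 4*m + 32)/(9*m^3 + 15*m^2 - 8*m - 16)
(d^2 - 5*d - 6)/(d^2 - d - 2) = (d - 6)/(d - 2)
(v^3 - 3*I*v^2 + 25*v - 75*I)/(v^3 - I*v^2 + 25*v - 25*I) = (v - 3*I)/(v - I)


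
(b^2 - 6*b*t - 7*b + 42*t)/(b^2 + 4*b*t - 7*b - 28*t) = (b - 6*t)/(b + 4*t)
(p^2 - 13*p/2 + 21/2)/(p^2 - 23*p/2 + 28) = (p - 3)/(p - 8)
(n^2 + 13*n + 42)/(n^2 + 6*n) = (n + 7)/n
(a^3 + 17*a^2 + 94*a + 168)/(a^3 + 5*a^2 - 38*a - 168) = (a + 6)/(a - 6)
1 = 1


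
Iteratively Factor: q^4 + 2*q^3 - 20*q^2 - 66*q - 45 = (q - 5)*(q^3 + 7*q^2 + 15*q + 9) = (q - 5)*(q + 3)*(q^2 + 4*q + 3) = (q - 5)*(q + 3)^2*(q + 1)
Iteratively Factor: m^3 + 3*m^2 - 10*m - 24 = (m + 2)*(m^2 + m - 12) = (m + 2)*(m + 4)*(m - 3)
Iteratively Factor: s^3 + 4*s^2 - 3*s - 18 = (s + 3)*(s^2 + s - 6) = (s - 2)*(s + 3)*(s + 3)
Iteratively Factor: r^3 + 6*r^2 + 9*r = (r + 3)*(r^2 + 3*r) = (r + 3)^2*(r)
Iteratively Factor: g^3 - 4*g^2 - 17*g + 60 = (g - 3)*(g^2 - g - 20) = (g - 3)*(g + 4)*(g - 5)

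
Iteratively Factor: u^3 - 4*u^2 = (u)*(u^2 - 4*u) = u*(u - 4)*(u)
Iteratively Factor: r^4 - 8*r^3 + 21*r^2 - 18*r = (r)*(r^3 - 8*r^2 + 21*r - 18) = r*(r - 3)*(r^2 - 5*r + 6) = r*(r - 3)*(r - 2)*(r - 3)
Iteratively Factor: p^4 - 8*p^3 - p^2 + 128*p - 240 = (p - 3)*(p^3 - 5*p^2 - 16*p + 80) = (p - 5)*(p - 3)*(p^2 - 16) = (p - 5)*(p - 3)*(p + 4)*(p - 4)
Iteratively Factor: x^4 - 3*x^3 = (x)*(x^3 - 3*x^2) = x^2*(x^2 - 3*x) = x^3*(x - 3)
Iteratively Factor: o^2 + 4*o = (o + 4)*(o)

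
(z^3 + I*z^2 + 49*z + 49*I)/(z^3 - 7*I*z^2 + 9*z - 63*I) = (z^2 + 8*I*z - 7)/(z^2 + 9)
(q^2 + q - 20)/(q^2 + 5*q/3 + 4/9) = 9*(q^2 + q - 20)/(9*q^2 + 15*q + 4)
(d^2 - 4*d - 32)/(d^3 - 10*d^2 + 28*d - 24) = (d^2 - 4*d - 32)/(d^3 - 10*d^2 + 28*d - 24)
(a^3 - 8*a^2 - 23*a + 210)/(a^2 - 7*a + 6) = (a^2 - 2*a - 35)/(a - 1)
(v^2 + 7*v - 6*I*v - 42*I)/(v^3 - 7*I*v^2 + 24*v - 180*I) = (v + 7)/(v^2 - I*v + 30)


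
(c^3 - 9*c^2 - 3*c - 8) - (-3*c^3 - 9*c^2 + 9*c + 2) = 4*c^3 - 12*c - 10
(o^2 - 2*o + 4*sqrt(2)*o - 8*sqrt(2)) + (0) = o^2 - 2*o + 4*sqrt(2)*o - 8*sqrt(2)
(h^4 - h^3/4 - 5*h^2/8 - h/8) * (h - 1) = h^5 - 5*h^4/4 - 3*h^3/8 + h^2/2 + h/8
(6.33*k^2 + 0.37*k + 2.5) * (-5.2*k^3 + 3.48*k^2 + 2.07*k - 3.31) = -32.916*k^5 + 20.1044*k^4 + 1.3907*k^3 - 11.4864*k^2 + 3.9503*k - 8.275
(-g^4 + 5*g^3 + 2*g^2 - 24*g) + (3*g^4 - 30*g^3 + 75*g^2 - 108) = 2*g^4 - 25*g^3 + 77*g^2 - 24*g - 108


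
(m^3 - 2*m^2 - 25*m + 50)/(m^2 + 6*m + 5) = (m^2 - 7*m + 10)/(m + 1)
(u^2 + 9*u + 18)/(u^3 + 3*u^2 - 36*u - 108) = 1/(u - 6)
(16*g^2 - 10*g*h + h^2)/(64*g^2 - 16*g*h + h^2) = (2*g - h)/(8*g - h)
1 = 1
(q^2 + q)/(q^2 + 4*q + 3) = q/(q + 3)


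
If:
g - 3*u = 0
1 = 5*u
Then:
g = 3/5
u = 1/5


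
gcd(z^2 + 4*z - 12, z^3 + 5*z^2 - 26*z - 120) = z + 6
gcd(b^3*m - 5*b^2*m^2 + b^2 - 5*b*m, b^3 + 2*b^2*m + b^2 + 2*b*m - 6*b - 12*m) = 1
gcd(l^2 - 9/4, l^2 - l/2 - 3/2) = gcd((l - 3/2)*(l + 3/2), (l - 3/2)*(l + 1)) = l - 3/2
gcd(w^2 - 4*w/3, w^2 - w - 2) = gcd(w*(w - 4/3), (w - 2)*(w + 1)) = 1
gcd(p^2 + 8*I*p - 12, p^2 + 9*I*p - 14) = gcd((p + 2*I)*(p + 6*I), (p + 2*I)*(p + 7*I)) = p + 2*I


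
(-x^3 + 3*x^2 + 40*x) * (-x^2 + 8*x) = x^5 - 11*x^4 - 16*x^3 + 320*x^2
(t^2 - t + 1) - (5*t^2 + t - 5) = -4*t^2 - 2*t + 6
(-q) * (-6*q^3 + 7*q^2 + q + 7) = 6*q^4 - 7*q^3 - q^2 - 7*q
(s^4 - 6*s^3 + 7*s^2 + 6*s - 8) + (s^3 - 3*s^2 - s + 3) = s^4 - 5*s^3 + 4*s^2 + 5*s - 5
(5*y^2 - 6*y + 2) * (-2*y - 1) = -10*y^3 + 7*y^2 + 2*y - 2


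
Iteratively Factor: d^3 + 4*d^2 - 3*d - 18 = (d - 2)*(d^2 + 6*d + 9) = (d - 2)*(d + 3)*(d + 3)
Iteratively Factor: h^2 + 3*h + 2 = (h + 1)*(h + 2)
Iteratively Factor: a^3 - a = (a - 1)*(a^2 + a) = (a - 1)*(a + 1)*(a)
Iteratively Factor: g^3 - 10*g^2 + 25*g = (g)*(g^2 - 10*g + 25) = g*(g - 5)*(g - 5)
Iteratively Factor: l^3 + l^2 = (l)*(l^2 + l) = l^2*(l + 1)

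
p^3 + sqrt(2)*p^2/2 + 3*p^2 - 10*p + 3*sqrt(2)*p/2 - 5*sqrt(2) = (p - 2)*(p + 5)*(p + sqrt(2)/2)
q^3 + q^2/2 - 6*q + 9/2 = (q - 3/2)*(q - 1)*(q + 3)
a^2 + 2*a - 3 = (a - 1)*(a + 3)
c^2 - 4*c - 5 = (c - 5)*(c + 1)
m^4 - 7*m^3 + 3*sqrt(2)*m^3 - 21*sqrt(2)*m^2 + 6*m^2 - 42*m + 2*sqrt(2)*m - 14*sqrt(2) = (m - 7)*(m + sqrt(2))^3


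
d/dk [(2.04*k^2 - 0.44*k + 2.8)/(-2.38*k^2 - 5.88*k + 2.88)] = (-13.0424*k^2 + 25.0784*k + 15.1968)/(5.6644*k^4 + 27.9888*k^3 + 20.8656*k^2 - 33.8688*k + 8.2944)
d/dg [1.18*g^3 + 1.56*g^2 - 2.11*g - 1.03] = 3.54*g^2 + 3.12*g - 2.11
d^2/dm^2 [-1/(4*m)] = -1/(2*m^3)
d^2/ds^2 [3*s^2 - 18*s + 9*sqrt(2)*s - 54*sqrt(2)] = 6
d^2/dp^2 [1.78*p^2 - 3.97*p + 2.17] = 3.56000000000000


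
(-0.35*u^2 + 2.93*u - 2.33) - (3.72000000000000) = -0.35*u^2 + 2.93*u - 6.05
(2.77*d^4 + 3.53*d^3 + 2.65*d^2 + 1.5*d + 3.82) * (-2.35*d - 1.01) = -6.5095*d^5 - 11.0932*d^4 - 9.7928*d^3 - 6.2015*d^2 - 10.492*d - 3.8582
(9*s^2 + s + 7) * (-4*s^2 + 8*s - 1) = -36*s^4 + 68*s^3 - 29*s^2 + 55*s - 7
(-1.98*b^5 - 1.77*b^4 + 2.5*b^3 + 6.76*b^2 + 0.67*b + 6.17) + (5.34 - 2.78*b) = -1.98*b^5 - 1.77*b^4 + 2.5*b^3 + 6.76*b^2 - 2.11*b + 11.51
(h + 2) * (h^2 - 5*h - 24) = h^3 - 3*h^2 - 34*h - 48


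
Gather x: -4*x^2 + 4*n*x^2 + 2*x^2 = x^2*(4*n - 2)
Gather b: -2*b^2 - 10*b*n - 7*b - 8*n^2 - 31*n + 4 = -2*b^2 + b*(-10*n - 7) - 8*n^2 - 31*n + 4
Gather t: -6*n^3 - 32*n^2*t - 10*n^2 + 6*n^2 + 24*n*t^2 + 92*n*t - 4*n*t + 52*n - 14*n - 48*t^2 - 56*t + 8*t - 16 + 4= -6*n^3 - 4*n^2 + 38*n + t^2*(24*n - 48) + t*(-32*n^2 + 88*n - 48) - 12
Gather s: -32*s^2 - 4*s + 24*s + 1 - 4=-32*s^2 + 20*s - 3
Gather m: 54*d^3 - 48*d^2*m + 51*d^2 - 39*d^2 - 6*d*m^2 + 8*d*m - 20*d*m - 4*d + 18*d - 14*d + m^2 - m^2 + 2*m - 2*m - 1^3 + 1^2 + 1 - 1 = 54*d^3 + 12*d^2 - 6*d*m^2 + m*(-48*d^2 - 12*d)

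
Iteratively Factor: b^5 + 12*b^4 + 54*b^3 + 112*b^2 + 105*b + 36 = (b + 1)*(b^4 + 11*b^3 + 43*b^2 + 69*b + 36) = (b + 1)*(b + 3)*(b^3 + 8*b^2 + 19*b + 12) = (b + 1)*(b + 3)^2*(b^2 + 5*b + 4) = (b + 1)^2*(b + 3)^2*(b + 4)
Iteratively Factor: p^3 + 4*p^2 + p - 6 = (p + 3)*(p^2 + p - 2) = (p + 2)*(p + 3)*(p - 1)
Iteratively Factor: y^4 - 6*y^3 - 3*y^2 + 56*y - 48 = (y - 4)*(y^3 - 2*y^2 - 11*y + 12) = (y - 4)*(y + 3)*(y^2 - 5*y + 4) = (y - 4)^2*(y + 3)*(y - 1)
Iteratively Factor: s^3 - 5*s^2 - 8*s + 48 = (s + 3)*(s^2 - 8*s + 16) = (s - 4)*(s + 3)*(s - 4)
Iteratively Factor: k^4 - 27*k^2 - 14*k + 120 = (k - 2)*(k^3 + 2*k^2 - 23*k - 60) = (k - 2)*(k + 3)*(k^2 - k - 20) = (k - 5)*(k - 2)*(k + 3)*(k + 4)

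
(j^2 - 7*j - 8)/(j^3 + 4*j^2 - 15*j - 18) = (j - 8)/(j^2 + 3*j - 18)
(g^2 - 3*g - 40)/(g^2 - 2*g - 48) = (g + 5)/(g + 6)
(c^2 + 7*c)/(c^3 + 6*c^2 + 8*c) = (c + 7)/(c^2 + 6*c + 8)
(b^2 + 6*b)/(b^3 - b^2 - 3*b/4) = 4*(b + 6)/(4*b^2 - 4*b - 3)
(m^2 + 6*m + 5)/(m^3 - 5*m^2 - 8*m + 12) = (m^2 + 6*m + 5)/(m^3 - 5*m^2 - 8*m + 12)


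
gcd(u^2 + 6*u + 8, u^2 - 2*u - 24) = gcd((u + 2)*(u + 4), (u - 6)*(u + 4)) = u + 4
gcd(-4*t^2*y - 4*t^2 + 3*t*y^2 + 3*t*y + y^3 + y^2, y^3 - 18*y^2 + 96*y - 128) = 1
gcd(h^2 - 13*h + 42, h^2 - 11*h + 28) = h - 7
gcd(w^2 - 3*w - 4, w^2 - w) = 1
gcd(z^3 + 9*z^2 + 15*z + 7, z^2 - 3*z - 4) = z + 1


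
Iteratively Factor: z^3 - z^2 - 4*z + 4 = (z - 2)*(z^2 + z - 2) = (z - 2)*(z - 1)*(z + 2)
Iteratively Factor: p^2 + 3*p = (p)*(p + 3)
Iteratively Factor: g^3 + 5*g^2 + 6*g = (g + 3)*(g^2 + 2*g) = g*(g + 3)*(g + 2)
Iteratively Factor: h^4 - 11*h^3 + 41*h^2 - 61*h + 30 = (h - 1)*(h^3 - 10*h^2 + 31*h - 30) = (h - 3)*(h - 1)*(h^2 - 7*h + 10) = (h - 5)*(h - 3)*(h - 1)*(h - 2)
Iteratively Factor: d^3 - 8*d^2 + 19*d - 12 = (d - 4)*(d^2 - 4*d + 3) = (d - 4)*(d - 3)*(d - 1)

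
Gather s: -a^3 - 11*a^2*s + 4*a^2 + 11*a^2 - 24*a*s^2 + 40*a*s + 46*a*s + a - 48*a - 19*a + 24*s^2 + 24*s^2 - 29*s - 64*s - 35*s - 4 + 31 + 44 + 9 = -a^3 + 15*a^2 - 66*a + s^2*(48 - 24*a) + s*(-11*a^2 + 86*a - 128) + 80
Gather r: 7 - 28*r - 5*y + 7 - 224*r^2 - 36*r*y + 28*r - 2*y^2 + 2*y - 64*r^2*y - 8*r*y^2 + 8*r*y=r^2*(-64*y - 224) + r*(-8*y^2 - 28*y) - 2*y^2 - 3*y + 14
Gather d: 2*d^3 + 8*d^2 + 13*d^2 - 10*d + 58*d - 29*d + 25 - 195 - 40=2*d^3 + 21*d^2 + 19*d - 210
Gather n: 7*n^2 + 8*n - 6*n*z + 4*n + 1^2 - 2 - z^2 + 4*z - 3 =7*n^2 + n*(12 - 6*z) - z^2 + 4*z - 4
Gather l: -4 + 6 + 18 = 20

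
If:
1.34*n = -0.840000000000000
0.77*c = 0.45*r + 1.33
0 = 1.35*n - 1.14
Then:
No Solution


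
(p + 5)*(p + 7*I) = p^2 + 5*p + 7*I*p + 35*I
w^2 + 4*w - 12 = (w - 2)*(w + 6)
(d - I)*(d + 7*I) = d^2 + 6*I*d + 7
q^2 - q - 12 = (q - 4)*(q + 3)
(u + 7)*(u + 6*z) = u^2 + 6*u*z + 7*u + 42*z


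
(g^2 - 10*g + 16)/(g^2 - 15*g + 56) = (g - 2)/(g - 7)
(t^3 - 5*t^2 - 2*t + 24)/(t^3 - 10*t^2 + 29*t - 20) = (t^2 - t - 6)/(t^2 - 6*t + 5)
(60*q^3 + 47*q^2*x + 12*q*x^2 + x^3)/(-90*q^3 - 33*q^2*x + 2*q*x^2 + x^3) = (4*q + x)/(-6*q + x)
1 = 1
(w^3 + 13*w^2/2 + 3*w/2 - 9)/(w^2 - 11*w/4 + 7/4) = 2*(2*w^2 + 15*w + 18)/(4*w - 7)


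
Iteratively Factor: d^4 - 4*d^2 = (d)*(d^3 - 4*d) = d*(d + 2)*(d^2 - 2*d) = d^2*(d + 2)*(d - 2)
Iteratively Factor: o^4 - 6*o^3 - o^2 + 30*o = (o - 5)*(o^3 - o^2 - 6*o) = o*(o - 5)*(o^2 - o - 6) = o*(o - 5)*(o + 2)*(o - 3)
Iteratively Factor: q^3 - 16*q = (q)*(q^2 - 16) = q*(q - 4)*(q + 4)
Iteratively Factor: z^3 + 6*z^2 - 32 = (z - 2)*(z^2 + 8*z + 16) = (z - 2)*(z + 4)*(z + 4)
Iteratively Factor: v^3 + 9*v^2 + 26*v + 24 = (v + 3)*(v^2 + 6*v + 8) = (v + 3)*(v + 4)*(v + 2)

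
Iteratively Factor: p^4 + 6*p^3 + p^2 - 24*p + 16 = (p + 4)*(p^3 + 2*p^2 - 7*p + 4) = (p - 1)*(p + 4)*(p^2 + 3*p - 4) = (p - 1)^2*(p + 4)*(p + 4)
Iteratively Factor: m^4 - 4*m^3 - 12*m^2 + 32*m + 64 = (m - 4)*(m^3 - 12*m - 16) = (m - 4)*(m + 2)*(m^2 - 2*m - 8) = (m - 4)*(m + 2)^2*(m - 4)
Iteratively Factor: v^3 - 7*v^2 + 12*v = (v - 3)*(v^2 - 4*v) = v*(v - 3)*(v - 4)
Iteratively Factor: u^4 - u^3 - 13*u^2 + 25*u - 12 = (u + 4)*(u^3 - 5*u^2 + 7*u - 3) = (u - 1)*(u + 4)*(u^2 - 4*u + 3) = (u - 3)*(u - 1)*(u + 4)*(u - 1)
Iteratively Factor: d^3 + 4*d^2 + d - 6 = (d - 1)*(d^2 + 5*d + 6) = (d - 1)*(d + 3)*(d + 2)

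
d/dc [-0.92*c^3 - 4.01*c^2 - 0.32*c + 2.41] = -2.76*c^2 - 8.02*c - 0.32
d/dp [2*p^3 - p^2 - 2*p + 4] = 6*p^2 - 2*p - 2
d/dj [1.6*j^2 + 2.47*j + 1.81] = 3.2*j + 2.47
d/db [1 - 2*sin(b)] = -2*cos(b)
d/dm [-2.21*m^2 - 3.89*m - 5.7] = -4.42*m - 3.89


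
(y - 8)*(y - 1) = y^2 - 9*y + 8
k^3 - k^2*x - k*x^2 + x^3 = (-k + x)^2*(k + x)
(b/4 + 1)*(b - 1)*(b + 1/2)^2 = b^4/4 + b^3 - 3*b^2/16 - 13*b/16 - 1/4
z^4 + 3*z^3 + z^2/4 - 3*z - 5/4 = (z - 1)*(z + 1/2)*(z + 1)*(z + 5/2)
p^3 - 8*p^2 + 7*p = p*(p - 7)*(p - 1)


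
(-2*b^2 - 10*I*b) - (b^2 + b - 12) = -3*b^2 - b - 10*I*b + 12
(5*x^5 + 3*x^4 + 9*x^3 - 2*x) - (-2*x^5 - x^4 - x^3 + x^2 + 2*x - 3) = 7*x^5 + 4*x^4 + 10*x^3 - x^2 - 4*x + 3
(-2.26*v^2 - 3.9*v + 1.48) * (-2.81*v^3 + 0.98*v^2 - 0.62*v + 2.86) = 6.3506*v^5 + 8.7442*v^4 - 6.5796*v^3 - 2.5952*v^2 - 12.0716*v + 4.2328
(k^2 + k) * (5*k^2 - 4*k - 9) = 5*k^4 + k^3 - 13*k^2 - 9*k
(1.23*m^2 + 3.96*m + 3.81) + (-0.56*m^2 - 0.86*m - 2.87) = 0.67*m^2 + 3.1*m + 0.94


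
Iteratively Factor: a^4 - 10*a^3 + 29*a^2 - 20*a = (a - 5)*(a^3 - 5*a^2 + 4*a) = (a - 5)*(a - 1)*(a^2 - 4*a) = (a - 5)*(a - 4)*(a - 1)*(a)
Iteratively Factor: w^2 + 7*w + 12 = (w + 4)*(w + 3)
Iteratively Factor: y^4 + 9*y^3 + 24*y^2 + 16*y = (y + 1)*(y^3 + 8*y^2 + 16*y) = (y + 1)*(y + 4)*(y^2 + 4*y) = y*(y + 1)*(y + 4)*(y + 4)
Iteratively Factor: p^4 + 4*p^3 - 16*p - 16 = (p + 2)*(p^3 + 2*p^2 - 4*p - 8) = (p + 2)^2*(p^2 - 4) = (p - 2)*(p + 2)^2*(p + 2)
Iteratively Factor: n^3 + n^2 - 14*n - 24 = (n + 2)*(n^2 - n - 12) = (n - 4)*(n + 2)*(n + 3)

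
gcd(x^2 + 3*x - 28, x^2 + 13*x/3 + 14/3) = 1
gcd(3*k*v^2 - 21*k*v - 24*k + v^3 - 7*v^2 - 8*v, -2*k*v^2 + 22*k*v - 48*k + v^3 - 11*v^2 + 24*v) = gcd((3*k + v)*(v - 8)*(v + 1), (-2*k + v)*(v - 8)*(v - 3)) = v - 8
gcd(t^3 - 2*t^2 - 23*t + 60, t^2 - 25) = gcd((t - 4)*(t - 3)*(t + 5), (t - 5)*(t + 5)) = t + 5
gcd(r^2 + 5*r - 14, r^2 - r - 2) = r - 2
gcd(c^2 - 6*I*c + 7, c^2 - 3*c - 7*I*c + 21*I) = c - 7*I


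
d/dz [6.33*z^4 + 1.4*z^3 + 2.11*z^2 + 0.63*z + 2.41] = 25.32*z^3 + 4.2*z^2 + 4.22*z + 0.63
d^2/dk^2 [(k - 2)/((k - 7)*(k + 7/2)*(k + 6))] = 4*(12*k^5 - 18*k^4 + 47*k^3 + 4470*k^2 + 3612*k - 46256)/(8*k^9 + 60*k^8 - 942*k^7 - 8863*k^6 + 25221*k^5 + 423213*k^4 + 567665*k^3 - 6007302*k^2 - 23597028*k - 25412184)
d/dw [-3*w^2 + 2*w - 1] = 2 - 6*w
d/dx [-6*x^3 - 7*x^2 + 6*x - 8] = -18*x^2 - 14*x + 6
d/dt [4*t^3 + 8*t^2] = 4*t*(3*t + 4)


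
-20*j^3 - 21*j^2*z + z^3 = (-5*j + z)*(j + z)*(4*j + z)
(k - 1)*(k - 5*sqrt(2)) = k^2 - 5*sqrt(2)*k - k + 5*sqrt(2)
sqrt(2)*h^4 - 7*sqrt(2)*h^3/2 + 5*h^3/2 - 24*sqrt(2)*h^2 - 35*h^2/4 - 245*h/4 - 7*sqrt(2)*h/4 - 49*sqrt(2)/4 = (h - 7)*(h + 7/2)*(h + sqrt(2))*(sqrt(2)*h + 1/2)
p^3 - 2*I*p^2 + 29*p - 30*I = (p - 6*I)*(p - I)*(p + 5*I)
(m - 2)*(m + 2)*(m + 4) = m^3 + 4*m^2 - 4*m - 16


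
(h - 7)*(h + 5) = h^2 - 2*h - 35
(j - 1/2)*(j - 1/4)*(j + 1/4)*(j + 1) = j^4 + j^3/2 - 9*j^2/16 - j/32 + 1/32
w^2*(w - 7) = w^3 - 7*w^2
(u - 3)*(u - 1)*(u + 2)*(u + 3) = u^4 + u^3 - 11*u^2 - 9*u + 18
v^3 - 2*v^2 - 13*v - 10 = (v - 5)*(v + 1)*(v + 2)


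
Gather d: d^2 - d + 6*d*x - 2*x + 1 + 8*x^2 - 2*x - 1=d^2 + d*(6*x - 1) + 8*x^2 - 4*x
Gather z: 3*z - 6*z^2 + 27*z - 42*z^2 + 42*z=-48*z^2 + 72*z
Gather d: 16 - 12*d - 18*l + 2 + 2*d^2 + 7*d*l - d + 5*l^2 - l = 2*d^2 + d*(7*l - 13) + 5*l^2 - 19*l + 18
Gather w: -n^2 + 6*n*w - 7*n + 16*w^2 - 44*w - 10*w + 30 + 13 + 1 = -n^2 - 7*n + 16*w^2 + w*(6*n - 54) + 44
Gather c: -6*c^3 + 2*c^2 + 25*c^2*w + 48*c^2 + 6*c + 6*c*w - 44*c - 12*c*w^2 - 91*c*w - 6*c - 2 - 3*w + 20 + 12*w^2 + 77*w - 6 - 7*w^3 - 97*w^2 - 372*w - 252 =-6*c^3 + c^2*(25*w + 50) + c*(-12*w^2 - 85*w - 44) - 7*w^3 - 85*w^2 - 298*w - 240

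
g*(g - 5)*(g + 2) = g^3 - 3*g^2 - 10*g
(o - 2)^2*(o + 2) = o^3 - 2*o^2 - 4*o + 8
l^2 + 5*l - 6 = (l - 1)*(l + 6)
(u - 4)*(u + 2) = u^2 - 2*u - 8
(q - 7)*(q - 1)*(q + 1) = q^3 - 7*q^2 - q + 7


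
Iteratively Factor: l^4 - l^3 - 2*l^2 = (l - 2)*(l^3 + l^2) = l*(l - 2)*(l^2 + l) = l*(l - 2)*(l + 1)*(l)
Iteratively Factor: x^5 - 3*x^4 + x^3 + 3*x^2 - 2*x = (x + 1)*(x^4 - 4*x^3 + 5*x^2 - 2*x) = (x - 2)*(x + 1)*(x^3 - 2*x^2 + x) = (x - 2)*(x - 1)*(x + 1)*(x^2 - x) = (x - 2)*(x - 1)^2*(x + 1)*(x)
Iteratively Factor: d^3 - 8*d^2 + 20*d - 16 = (d - 2)*(d^2 - 6*d + 8) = (d - 2)^2*(d - 4)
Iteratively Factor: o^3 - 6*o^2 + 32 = (o - 4)*(o^2 - 2*o - 8) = (o - 4)^2*(o + 2)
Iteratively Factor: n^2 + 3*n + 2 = (n + 2)*(n + 1)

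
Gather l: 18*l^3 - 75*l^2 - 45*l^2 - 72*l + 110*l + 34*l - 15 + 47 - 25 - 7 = 18*l^3 - 120*l^2 + 72*l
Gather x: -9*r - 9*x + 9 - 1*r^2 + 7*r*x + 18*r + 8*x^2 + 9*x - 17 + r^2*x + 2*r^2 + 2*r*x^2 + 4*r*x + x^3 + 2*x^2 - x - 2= r^2 + 9*r + x^3 + x^2*(2*r + 10) + x*(r^2 + 11*r - 1) - 10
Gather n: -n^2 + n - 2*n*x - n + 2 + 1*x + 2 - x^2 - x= -n^2 - 2*n*x - x^2 + 4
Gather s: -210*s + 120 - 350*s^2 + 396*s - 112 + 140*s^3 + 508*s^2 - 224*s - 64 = 140*s^3 + 158*s^2 - 38*s - 56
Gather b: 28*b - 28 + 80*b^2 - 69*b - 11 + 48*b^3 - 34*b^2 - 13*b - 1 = 48*b^3 + 46*b^2 - 54*b - 40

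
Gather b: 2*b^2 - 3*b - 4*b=2*b^2 - 7*b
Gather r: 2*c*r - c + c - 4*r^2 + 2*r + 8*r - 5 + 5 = -4*r^2 + r*(2*c + 10)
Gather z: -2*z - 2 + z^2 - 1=z^2 - 2*z - 3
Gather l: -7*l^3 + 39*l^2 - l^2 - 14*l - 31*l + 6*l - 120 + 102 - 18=-7*l^3 + 38*l^2 - 39*l - 36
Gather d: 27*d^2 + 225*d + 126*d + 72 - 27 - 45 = 27*d^2 + 351*d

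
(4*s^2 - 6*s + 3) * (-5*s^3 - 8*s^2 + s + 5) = -20*s^5 - 2*s^4 + 37*s^3 - 10*s^2 - 27*s + 15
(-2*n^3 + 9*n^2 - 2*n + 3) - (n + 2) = -2*n^3 + 9*n^2 - 3*n + 1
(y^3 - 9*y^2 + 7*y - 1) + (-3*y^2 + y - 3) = y^3 - 12*y^2 + 8*y - 4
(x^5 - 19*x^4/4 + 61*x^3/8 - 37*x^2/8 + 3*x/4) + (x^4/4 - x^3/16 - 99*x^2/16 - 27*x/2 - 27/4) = x^5 - 9*x^4/2 + 121*x^3/16 - 173*x^2/16 - 51*x/4 - 27/4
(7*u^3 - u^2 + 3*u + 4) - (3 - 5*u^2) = 7*u^3 + 4*u^2 + 3*u + 1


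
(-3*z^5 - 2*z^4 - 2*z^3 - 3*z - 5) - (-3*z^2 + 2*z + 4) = -3*z^5 - 2*z^4 - 2*z^3 + 3*z^2 - 5*z - 9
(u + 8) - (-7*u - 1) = 8*u + 9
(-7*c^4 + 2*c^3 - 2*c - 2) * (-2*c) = 14*c^5 - 4*c^4 + 4*c^2 + 4*c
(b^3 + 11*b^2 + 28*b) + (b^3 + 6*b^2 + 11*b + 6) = 2*b^3 + 17*b^2 + 39*b + 6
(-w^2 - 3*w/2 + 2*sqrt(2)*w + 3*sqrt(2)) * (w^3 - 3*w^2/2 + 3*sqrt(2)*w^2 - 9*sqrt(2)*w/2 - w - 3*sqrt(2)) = -w^5 - sqrt(2)*w^4 + 61*w^3/4 + 3*w^2/2 + 13*sqrt(2)*w^2/4 - 39*w + 3*sqrt(2)*w/2 - 18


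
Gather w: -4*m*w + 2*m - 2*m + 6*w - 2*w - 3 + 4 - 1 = w*(4 - 4*m)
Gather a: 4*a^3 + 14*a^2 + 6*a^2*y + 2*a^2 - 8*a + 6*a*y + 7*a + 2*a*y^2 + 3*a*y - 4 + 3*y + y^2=4*a^3 + a^2*(6*y + 16) + a*(2*y^2 + 9*y - 1) + y^2 + 3*y - 4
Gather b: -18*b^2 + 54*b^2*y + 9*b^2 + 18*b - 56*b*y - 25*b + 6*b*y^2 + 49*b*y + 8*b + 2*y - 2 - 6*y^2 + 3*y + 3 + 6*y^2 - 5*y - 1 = b^2*(54*y - 9) + b*(6*y^2 - 7*y + 1)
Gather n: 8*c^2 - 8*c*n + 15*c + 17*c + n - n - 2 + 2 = 8*c^2 - 8*c*n + 32*c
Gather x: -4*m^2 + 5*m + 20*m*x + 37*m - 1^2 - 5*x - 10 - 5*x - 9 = -4*m^2 + 42*m + x*(20*m - 10) - 20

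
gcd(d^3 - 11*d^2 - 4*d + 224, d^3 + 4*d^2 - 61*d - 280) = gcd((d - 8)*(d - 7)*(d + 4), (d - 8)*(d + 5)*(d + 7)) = d - 8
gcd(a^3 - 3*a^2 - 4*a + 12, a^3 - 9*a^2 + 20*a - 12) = a - 2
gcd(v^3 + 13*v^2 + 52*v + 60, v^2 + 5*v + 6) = v + 2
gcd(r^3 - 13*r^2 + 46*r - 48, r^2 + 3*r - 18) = r - 3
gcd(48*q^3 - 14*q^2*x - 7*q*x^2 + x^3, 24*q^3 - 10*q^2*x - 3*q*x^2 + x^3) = -6*q^2 + q*x + x^2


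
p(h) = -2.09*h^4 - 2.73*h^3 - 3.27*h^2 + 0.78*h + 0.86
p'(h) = -8.36*h^3 - 8.19*h^2 - 6.54*h + 0.78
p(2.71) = -188.10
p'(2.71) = -243.48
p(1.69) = -37.39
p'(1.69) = -74.02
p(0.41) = 0.38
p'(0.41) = -3.85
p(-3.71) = -303.59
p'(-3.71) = 339.22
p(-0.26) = 0.47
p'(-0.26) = 2.07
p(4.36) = -1039.42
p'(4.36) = -876.32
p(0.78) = -2.59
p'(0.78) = -13.27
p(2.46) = -134.19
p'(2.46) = -189.33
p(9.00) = -15959.65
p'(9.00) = -6815.91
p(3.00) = -269.23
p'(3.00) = -318.27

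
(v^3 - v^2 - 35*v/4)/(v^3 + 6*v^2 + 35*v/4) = (2*v - 7)/(2*v + 7)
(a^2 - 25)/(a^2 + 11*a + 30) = (a - 5)/(a + 6)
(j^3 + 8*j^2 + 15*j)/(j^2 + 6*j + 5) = j*(j + 3)/(j + 1)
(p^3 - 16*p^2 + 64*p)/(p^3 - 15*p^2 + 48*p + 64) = p/(p + 1)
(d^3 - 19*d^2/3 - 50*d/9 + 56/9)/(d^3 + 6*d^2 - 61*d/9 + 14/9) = (3*d^2 - 17*d - 28)/(3*d^2 + 20*d - 7)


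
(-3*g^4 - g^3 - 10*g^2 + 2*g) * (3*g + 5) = -9*g^5 - 18*g^4 - 35*g^3 - 44*g^2 + 10*g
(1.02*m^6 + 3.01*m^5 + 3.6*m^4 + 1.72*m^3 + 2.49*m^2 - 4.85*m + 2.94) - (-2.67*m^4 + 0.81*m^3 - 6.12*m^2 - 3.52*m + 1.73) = 1.02*m^6 + 3.01*m^5 + 6.27*m^4 + 0.91*m^3 + 8.61*m^2 - 1.33*m + 1.21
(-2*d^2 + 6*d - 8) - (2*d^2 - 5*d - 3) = -4*d^2 + 11*d - 5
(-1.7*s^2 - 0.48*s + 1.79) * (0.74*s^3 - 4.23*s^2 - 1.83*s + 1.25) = -1.258*s^5 + 6.8358*s^4 + 6.466*s^3 - 8.8183*s^2 - 3.8757*s + 2.2375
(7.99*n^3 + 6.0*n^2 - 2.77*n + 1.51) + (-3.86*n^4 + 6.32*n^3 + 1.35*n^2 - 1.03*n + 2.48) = -3.86*n^4 + 14.31*n^3 + 7.35*n^2 - 3.8*n + 3.99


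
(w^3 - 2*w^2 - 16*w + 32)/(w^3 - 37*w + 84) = (w^2 + 2*w - 8)/(w^2 + 4*w - 21)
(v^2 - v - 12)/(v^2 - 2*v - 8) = (v + 3)/(v + 2)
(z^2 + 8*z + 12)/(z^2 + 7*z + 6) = (z + 2)/(z + 1)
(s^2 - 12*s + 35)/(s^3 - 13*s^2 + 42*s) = (s - 5)/(s*(s - 6))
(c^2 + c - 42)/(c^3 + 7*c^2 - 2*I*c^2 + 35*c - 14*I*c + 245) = (c - 6)/(c^2 - 2*I*c + 35)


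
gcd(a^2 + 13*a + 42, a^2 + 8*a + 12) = a + 6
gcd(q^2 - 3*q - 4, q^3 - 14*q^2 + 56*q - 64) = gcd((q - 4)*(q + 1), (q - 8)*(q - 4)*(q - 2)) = q - 4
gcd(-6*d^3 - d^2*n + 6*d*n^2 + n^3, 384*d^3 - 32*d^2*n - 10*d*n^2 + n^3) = 6*d + n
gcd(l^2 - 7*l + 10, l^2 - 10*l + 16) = l - 2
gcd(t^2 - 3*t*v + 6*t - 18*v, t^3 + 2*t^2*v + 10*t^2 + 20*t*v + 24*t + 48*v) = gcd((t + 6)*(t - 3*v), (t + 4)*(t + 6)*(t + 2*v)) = t + 6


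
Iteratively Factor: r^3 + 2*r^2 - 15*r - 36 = (r + 3)*(r^2 - r - 12) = (r - 4)*(r + 3)*(r + 3)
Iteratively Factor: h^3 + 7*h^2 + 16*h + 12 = (h + 3)*(h^2 + 4*h + 4) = (h + 2)*(h + 3)*(h + 2)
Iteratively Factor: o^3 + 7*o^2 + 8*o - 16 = (o + 4)*(o^2 + 3*o - 4) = (o - 1)*(o + 4)*(o + 4)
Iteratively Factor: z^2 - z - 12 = (z - 4)*(z + 3)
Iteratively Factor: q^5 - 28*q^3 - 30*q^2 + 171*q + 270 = (q + 2)*(q^4 - 2*q^3 - 24*q^2 + 18*q + 135) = (q - 3)*(q + 2)*(q^3 + q^2 - 21*q - 45) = (q - 5)*(q - 3)*(q + 2)*(q^2 + 6*q + 9) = (q - 5)*(q - 3)*(q + 2)*(q + 3)*(q + 3)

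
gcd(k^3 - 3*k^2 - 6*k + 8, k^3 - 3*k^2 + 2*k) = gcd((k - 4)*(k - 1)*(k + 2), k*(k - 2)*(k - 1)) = k - 1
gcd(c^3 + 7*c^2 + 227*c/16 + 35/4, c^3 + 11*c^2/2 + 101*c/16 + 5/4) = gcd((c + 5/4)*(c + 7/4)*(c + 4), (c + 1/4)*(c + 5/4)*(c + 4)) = c^2 + 21*c/4 + 5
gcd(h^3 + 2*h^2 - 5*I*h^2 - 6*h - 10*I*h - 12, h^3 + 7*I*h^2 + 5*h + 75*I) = h - 3*I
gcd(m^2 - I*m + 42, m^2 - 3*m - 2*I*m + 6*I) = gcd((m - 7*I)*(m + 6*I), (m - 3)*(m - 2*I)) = 1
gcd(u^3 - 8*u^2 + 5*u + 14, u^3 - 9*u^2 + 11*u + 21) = u^2 - 6*u - 7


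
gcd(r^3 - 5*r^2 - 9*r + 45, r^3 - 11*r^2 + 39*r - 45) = r^2 - 8*r + 15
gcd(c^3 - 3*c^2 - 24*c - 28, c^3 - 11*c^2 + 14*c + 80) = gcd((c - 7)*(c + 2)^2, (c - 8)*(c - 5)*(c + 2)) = c + 2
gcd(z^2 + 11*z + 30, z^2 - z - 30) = z + 5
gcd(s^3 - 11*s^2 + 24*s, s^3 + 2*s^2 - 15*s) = s^2 - 3*s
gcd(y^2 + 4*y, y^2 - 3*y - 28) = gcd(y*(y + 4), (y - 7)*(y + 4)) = y + 4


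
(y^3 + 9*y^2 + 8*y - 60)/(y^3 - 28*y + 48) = (y + 5)/(y - 4)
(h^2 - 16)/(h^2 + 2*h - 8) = (h - 4)/(h - 2)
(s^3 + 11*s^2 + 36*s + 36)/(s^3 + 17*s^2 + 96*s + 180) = (s^2 + 5*s + 6)/(s^2 + 11*s + 30)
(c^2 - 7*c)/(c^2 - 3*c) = (c - 7)/(c - 3)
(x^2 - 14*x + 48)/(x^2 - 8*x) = (x - 6)/x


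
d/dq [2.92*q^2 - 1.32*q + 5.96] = 5.84*q - 1.32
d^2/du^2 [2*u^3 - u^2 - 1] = 12*u - 2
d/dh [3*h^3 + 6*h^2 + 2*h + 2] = 9*h^2 + 12*h + 2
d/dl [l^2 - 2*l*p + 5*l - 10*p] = 2*l - 2*p + 5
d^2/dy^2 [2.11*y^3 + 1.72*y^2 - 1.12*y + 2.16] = 12.66*y + 3.44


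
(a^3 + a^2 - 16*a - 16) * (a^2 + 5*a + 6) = a^5 + 6*a^4 - 5*a^3 - 90*a^2 - 176*a - 96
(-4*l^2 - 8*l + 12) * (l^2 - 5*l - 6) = -4*l^4 + 12*l^3 + 76*l^2 - 12*l - 72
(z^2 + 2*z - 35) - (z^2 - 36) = 2*z + 1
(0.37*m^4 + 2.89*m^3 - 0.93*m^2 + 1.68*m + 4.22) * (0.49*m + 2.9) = 0.1813*m^5 + 2.4891*m^4 + 7.9253*m^3 - 1.8738*m^2 + 6.9398*m + 12.238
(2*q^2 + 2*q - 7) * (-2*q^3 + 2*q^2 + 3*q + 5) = -4*q^5 + 24*q^3 + 2*q^2 - 11*q - 35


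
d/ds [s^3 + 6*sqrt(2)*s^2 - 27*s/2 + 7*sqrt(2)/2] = 3*s^2 + 12*sqrt(2)*s - 27/2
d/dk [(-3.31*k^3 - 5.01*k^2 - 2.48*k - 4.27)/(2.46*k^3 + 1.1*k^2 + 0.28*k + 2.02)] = (3.5527136788005e-15*k^5 + 8.68360000000001*k^4 + 10.348*k^3 + 12.7792*k^2 - 10.8464*k - 3.814)/(6.0516*k^6 + 5.412*k^5 + 2.5876*k^4 + 10.5544*k^3 + 4.5224*k^2 + 1.1312*k + 4.0804)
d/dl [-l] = -1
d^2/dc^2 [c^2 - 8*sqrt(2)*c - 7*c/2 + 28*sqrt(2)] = 2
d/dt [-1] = 0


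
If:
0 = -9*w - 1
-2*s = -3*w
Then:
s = -1/6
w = -1/9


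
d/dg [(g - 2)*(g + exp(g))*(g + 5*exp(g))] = 6*g^2*exp(g) + 3*g^2 + 10*g*exp(2*g) - 4*g - 15*exp(2*g) - 12*exp(g)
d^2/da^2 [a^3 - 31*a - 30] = 6*a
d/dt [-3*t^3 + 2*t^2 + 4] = t*(4 - 9*t)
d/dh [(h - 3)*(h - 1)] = 2*h - 4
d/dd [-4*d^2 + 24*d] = 24 - 8*d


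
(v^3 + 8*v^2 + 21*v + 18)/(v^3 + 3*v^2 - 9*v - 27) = (v + 2)/(v - 3)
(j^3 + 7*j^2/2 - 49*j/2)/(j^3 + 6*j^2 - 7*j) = (j - 7/2)/(j - 1)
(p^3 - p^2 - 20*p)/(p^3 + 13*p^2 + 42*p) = (p^2 - p - 20)/(p^2 + 13*p + 42)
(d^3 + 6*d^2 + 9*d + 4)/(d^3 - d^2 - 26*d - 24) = (d + 1)/(d - 6)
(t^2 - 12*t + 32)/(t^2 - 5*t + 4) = (t - 8)/(t - 1)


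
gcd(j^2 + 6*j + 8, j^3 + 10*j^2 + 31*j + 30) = j + 2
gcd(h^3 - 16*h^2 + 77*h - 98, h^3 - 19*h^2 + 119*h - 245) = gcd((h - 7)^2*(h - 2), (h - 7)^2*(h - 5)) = h^2 - 14*h + 49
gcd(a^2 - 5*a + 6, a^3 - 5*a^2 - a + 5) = 1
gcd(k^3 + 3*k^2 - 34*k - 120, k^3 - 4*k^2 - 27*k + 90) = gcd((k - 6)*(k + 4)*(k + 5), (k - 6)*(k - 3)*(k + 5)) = k^2 - k - 30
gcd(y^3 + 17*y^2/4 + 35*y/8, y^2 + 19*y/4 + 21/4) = y + 7/4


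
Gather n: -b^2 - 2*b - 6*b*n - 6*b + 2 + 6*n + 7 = -b^2 - 8*b + n*(6 - 6*b) + 9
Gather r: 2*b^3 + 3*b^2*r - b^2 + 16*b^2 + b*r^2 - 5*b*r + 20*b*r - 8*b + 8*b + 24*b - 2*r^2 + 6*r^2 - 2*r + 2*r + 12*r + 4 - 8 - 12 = 2*b^3 + 15*b^2 + 24*b + r^2*(b + 4) + r*(3*b^2 + 15*b + 12) - 16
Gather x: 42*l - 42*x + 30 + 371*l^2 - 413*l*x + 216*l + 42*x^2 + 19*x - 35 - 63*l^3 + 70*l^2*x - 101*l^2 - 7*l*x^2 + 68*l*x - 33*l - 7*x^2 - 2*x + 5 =-63*l^3 + 270*l^2 + 225*l + x^2*(35 - 7*l) + x*(70*l^2 - 345*l - 25)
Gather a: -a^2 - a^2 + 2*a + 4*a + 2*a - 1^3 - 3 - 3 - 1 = -2*a^2 + 8*a - 8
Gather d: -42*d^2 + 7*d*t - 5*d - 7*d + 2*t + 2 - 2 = -42*d^2 + d*(7*t - 12) + 2*t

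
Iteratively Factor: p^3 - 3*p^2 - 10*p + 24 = (p - 2)*(p^2 - p - 12) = (p - 2)*(p + 3)*(p - 4)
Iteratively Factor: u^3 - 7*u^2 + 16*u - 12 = (u - 2)*(u^2 - 5*u + 6) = (u - 2)^2*(u - 3)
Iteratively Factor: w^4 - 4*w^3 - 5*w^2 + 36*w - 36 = (w - 2)*(w^3 - 2*w^2 - 9*w + 18) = (w - 2)^2*(w^2 - 9) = (w - 3)*(w - 2)^2*(w + 3)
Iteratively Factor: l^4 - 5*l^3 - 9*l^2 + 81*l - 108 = (l - 3)*(l^3 - 2*l^2 - 15*l + 36) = (l - 3)*(l + 4)*(l^2 - 6*l + 9) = (l - 3)^2*(l + 4)*(l - 3)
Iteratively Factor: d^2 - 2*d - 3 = (d - 3)*(d + 1)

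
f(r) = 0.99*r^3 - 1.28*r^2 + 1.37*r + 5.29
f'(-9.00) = 264.98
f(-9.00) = -832.43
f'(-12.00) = 459.77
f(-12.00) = -1906.19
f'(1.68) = 5.45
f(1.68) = 8.67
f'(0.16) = 1.04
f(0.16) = 5.48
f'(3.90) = 36.56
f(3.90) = 49.89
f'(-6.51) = 143.90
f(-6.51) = -331.01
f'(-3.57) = 48.36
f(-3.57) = -60.96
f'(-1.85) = 16.27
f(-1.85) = -7.89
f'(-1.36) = 10.34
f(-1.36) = -1.43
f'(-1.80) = 15.60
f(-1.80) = -7.10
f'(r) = 2.97*r^2 - 2.56*r + 1.37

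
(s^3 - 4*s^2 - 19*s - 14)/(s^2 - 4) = (s^2 - 6*s - 7)/(s - 2)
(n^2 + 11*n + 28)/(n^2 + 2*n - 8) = (n + 7)/(n - 2)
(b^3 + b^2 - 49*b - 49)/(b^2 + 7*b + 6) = (b^2 - 49)/(b + 6)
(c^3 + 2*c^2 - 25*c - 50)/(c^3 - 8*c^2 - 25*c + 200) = (c + 2)/(c - 8)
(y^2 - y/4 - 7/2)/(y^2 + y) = (4*y^2 - y - 14)/(4*y*(y + 1))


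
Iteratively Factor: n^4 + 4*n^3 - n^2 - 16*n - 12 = (n - 2)*(n^3 + 6*n^2 + 11*n + 6) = (n - 2)*(n + 3)*(n^2 + 3*n + 2) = (n - 2)*(n + 2)*(n + 3)*(n + 1)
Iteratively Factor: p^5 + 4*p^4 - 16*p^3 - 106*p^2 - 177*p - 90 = (p + 3)*(p^4 + p^3 - 19*p^2 - 49*p - 30) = (p - 5)*(p + 3)*(p^3 + 6*p^2 + 11*p + 6) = (p - 5)*(p + 3)^2*(p^2 + 3*p + 2) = (p - 5)*(p + 2)*(p + 3)^2*(p + 1)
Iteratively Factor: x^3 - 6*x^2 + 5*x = (x)*(x^2 - 6*x + 5) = x*(x - 1)*(x - 5)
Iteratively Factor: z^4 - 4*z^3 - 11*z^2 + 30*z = (z + 3)*(z^3 - 7*z^2 + 10*z) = (z - 5)*(z + 3)*(z^2 - 2*z) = (z - 5)*(z - 2)*(z + 3)*(z)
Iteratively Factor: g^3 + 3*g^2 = (g)*(g^2 + 3*g) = g*(g + 3)*(g)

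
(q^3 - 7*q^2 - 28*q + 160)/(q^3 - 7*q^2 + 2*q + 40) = (q^2 - 3*q - 40)/(q^2 - 3*q - 10)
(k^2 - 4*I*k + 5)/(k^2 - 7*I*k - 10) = (k + I)/(k - 2*I)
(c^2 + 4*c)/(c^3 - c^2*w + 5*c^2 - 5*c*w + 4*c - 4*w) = c/(c^2 - c*w + c - w)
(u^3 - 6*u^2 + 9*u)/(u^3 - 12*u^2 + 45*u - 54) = u/(u - 6)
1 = 1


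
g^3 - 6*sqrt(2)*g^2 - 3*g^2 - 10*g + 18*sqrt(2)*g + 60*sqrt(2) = (g - 5)*(g + 2)*(g - 6*sqrt(2))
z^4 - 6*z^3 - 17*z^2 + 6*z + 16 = (z - 8)*(z - 1)*(z + 1)*(z + 2)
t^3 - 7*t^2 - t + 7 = (t - 7)*(t - 1)*(t + 1)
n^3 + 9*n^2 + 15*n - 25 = (n - 1)*(n + 5)^2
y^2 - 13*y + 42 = (y - 7)*(y - 6)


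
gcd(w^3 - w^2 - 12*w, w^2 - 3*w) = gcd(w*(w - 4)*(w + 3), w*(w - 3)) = w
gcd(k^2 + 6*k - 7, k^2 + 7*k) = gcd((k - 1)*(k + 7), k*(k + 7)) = k + 7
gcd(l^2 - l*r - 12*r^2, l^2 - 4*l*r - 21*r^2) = l + 3*r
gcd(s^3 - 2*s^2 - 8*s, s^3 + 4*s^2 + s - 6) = s + 2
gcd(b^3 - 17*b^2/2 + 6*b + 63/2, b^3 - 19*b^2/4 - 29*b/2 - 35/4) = b - 7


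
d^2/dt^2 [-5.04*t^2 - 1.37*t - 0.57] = -10.0800000000000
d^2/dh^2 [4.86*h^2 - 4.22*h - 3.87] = 9.72000000000000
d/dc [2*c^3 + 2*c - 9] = 6*c^2 + 2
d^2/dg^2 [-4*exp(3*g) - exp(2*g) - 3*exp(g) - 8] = (-36*exp(2*g) - 4*exp(g) - 3)*exp(g)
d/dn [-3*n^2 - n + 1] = -6*n - 1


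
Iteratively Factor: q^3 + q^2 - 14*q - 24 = (q + 2)*(q^2 - q - 12) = (q - 4)*(q + 2)*(q + 3)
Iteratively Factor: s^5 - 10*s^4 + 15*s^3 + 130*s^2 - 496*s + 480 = (s - 5)*(s^4 - 5*s^3 - 10*s^2 + 80*s - 96) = (s - 5)*(s + 4)*(s^3 - 9*s^2 + 26*s - 24) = (s - 5)*(s - 3)*(s + 4)*(s^2 - 6*s + 8) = (s - 5)*(s - 4)*(s - 3)*(s + 4)*(s - 2)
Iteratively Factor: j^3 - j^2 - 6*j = (j + 2)*(j^2 - 3*j) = j*(j + 2)*(j - 3)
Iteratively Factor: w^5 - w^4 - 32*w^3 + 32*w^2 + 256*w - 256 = (w - 4)*(w^4 + 3*w^3 - 20*w^2 - 48*w + 64) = (w - 4)*(w + 4)*(w^3 - w^2 - 16*w + 16) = (w - 4)*(w - 1)*(w + 4)*(w^2 - 16) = (w - 4)^2*(w - 1)*(w + 4)*(w + 4)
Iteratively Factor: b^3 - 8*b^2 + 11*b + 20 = (b + 1)*(b^2 - 9*b + 20) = (b - 5)*(b + 1)*(b - 4)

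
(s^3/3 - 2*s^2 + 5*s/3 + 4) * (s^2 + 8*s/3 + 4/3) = s^5/3 - 10*s^4/9 - 29*s^3/9 + 52*s^2/9 + 116*s/9 + 16/3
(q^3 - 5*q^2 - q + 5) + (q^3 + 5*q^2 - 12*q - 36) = 2*q^3 - 13*q - 31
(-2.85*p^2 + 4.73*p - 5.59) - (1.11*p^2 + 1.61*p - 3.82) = -3.96*p^2 + 3.12*p - 1.77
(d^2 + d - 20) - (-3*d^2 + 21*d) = 4*d^2 - 20*d - 20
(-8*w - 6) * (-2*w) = 16*w^2 + 12*w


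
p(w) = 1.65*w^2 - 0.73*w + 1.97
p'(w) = 3.3*w - 0.73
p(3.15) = 16.04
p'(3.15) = 9.66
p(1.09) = 3.13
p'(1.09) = 2.87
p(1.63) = 5.16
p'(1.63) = 4.65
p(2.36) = 9.44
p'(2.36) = 7.06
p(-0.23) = 2.23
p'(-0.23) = -1.49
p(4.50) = 32.10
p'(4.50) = 14.12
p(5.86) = 54.35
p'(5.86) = 18.61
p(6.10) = 58.91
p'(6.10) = 19.40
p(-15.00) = 384.17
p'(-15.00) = -50.23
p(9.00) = 129.05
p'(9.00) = 28.97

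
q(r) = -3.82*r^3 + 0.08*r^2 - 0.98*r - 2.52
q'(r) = -11.46*r^2 + 0.16*r - 0.98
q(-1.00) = 2.36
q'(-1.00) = -12.60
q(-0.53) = -1.41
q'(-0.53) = -4.28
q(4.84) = -438.50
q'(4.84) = -268.66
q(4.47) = -346.48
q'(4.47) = -229.25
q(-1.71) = 18.49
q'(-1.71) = -34.76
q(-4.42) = 333.23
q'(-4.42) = -225.57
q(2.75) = -84.05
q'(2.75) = -87.21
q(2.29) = -50.22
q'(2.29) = -60.71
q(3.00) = -107.88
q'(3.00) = -103.64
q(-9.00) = 2797.56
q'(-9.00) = -930.68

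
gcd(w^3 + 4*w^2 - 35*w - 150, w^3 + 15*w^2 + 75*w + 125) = w^2 + 10*w + 25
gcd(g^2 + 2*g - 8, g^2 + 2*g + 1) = 1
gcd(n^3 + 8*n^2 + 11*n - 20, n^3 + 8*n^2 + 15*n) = n + 5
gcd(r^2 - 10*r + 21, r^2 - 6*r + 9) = r - 3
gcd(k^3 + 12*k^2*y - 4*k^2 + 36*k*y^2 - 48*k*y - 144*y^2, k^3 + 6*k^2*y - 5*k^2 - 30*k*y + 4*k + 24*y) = k^2 + 6*k*y - 4*k - 24*y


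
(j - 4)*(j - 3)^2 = j^3 - 10*j^2 + 33*j - 36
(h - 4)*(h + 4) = h^2 - 16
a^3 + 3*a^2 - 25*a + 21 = (a - 3)*(a - 1)*(a + 7)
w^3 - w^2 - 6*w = w*(w - 3)*(w + 2)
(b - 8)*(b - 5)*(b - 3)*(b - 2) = b^4 - 18*b^3 + 111*b^2 - 278*b + 240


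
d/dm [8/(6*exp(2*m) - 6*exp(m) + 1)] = (48 - 96*exp(m))*exp(m)/(6*exp(2*m) - 6*exp(m) + 1)^2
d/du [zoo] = 0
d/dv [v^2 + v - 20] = 2*v + 1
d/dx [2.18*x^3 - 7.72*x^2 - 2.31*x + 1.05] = 6.54*x^2 - 15.44*x - 2.31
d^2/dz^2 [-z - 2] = 0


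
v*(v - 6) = v^2 - 6*v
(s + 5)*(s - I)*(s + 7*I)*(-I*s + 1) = -I*s^4 + 7*s^3 - 5*I*s^3 + 35*s^2 - I*s^2 + 7*s - 5*I*s + 35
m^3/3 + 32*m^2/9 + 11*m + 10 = (m/3 + 1)*(m + 5/3)*(m + 6)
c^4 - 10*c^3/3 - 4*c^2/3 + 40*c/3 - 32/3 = (c - 2)^2*(c - 4/3)*(c + 2)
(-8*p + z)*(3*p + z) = -24*p^2 - 5*p*z + z^2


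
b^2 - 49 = (b - 7)*(b + 7)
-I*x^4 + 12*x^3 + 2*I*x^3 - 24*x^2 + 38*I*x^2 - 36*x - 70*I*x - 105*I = (x - 3)*(x + 5*I)*(x + 7*I)*(-I*x - I)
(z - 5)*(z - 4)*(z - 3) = z^3 - 12*z^2 + 47*z - 60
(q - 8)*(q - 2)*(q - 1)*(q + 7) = q^4 - 4*q^3 - 51*q^2 + 166*q - 112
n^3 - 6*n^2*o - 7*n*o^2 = n*(n - 7*o)*(n + o)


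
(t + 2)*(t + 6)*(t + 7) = t^3 + 15*t^2 + 68*t + 84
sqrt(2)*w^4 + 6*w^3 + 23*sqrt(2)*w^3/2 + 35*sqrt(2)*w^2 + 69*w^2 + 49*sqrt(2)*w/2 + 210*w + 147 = (w + 7/2)*(w + 7)*(w + 3*sqrt(2))*(sqrt(2)*w + sqrt(2))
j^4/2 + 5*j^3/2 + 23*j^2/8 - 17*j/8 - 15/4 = (j/2 + 1)*(j - 1)*(j + 3/2)*(j + 5/2)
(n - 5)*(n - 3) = n^2 - 8*n + 15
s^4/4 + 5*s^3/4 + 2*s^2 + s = s*(s/2 + 1)^2*(s + 1)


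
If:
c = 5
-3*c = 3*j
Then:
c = 5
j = -5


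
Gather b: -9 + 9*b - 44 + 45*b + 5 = 54*b - 48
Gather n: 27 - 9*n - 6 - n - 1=20 - 10*n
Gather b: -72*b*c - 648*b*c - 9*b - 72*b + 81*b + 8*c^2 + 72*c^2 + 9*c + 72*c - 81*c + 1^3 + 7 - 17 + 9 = -720*b*c + 80*c^2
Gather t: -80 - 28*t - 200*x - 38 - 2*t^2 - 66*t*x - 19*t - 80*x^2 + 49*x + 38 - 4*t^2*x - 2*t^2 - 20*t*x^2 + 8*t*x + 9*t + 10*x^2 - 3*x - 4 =t^2*(-4*x - 4) + t*(-20*x^2 - 58*x - 38) - 70*x^2 - 154*x - 84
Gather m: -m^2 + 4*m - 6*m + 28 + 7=-m^2 - 2*m + 35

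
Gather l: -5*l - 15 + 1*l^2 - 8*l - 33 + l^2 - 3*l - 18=2*l^2 - 16*l - 66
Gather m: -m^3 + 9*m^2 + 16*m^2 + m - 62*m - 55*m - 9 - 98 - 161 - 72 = -m^3 + 25*m^2 - 116*m - 340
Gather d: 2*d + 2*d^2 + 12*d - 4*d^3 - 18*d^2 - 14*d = -4*d^3 - 16*d^2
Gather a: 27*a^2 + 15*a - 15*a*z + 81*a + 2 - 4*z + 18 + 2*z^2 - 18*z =27*a^2 + a*(96 - 15*z) + 2*z^2 - 22*z + 20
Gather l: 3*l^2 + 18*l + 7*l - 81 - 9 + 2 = 3*l^2 + 25*l - 88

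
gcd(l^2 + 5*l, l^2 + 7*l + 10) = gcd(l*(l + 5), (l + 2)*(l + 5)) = l + 5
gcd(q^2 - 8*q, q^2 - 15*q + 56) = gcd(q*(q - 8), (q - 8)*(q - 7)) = q - 8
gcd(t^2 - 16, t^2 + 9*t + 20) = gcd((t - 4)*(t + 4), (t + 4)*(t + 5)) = t + 4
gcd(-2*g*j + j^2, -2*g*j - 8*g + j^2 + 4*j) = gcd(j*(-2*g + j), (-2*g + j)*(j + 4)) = 2*g - j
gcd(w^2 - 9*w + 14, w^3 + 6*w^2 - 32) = w - 2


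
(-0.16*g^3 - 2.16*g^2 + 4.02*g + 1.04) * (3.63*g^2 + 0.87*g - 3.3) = -0.5808*g^5 - 7.98*g^4 + 13.2414*g^3 + 14.4006*g^2 - 12.3612*g - 3.432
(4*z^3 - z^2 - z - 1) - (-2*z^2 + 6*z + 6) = 4*z^3 + z^2 - 7*z - 7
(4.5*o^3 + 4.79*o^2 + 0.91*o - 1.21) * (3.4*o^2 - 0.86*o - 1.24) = 15.3*o^5 + 12.416*o^4 - 6.6054*o^3 - 10.8362*o^2 - 0.0878000000000001*o + 1.5004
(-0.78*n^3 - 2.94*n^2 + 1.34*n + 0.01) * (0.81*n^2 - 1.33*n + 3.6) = -0.6318*n^5 - 1.344*n^4 + 2.1876*n^3 - 12.3581*n^2 + 4.8107*n + 0.036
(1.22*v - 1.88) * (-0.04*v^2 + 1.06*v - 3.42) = -0.0488*v^3 + 1.3684*v^2 - 6.1652*v + 6.4296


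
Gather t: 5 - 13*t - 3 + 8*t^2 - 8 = 8*t^2 - 13*t - 6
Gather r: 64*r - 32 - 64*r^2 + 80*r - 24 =-64*r^2 + 144*r - 56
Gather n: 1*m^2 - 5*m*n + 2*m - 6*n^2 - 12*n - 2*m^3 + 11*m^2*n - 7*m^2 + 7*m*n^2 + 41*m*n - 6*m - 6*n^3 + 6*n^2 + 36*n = -2*m^3 - 6*m^2 + 7*m*n^2 - 4*m - 6*n^3 + n*(11*m^2 + 36*m + 24)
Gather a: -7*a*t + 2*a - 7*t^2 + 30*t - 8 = a*(2 - 7*t) - 7*t^2 + 30*t - 8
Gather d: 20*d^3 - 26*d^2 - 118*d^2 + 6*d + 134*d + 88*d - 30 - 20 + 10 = 20*d^3 - 144*d^2 + 228*d - 40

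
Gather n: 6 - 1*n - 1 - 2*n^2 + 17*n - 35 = -2*n^2 + 16*n - 30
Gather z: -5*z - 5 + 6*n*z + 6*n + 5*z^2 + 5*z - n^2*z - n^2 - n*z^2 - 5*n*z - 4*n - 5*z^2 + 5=-n^2 - n*z^2 + 2*n + z*(-n^2 + n)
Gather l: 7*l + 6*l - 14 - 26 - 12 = 13*l - 52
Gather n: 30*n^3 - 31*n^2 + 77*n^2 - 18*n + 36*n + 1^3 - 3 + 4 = 30*n^3 + 46*n^2 + 18*n + 2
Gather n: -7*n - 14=-7*n - 14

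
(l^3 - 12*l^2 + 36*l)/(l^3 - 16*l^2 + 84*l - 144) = l/(l - 4)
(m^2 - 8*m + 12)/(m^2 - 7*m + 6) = (m - 2)/(m - 1)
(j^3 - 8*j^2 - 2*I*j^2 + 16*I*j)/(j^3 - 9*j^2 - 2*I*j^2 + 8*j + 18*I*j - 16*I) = j/(j - 1)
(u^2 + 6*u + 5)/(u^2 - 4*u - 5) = (u + 5)/(u - 5)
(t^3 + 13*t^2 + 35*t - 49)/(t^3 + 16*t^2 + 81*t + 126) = (t^2 + 6*t - 7)/(t^2 + 9*t + 18)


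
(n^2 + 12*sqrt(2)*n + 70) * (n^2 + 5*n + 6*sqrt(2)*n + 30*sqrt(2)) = n^4 + 5*n^3 + 18*sqrt(2)*n^3 + 90*sqrt(2)*n^2 + 214*n^2 + 420*sqrt(2)*n + 1070*n + 2100*sqrt(2)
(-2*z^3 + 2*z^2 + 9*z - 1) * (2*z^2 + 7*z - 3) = -4*z^5 - 10*z^4 + 38*z^3 + 55*z^2 - 34*z + 3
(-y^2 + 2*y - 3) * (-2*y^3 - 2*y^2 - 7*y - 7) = 2*y^5 - 2*y^4 + 9*y^3 - y^2 + 7*y + 21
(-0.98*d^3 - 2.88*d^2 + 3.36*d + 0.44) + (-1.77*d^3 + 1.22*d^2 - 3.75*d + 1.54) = -2.75*d^3 - 1.66*d^2 - 0.39*d + 1.98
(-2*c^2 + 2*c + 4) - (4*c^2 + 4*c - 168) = -6*c^2 - 2*c + 172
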